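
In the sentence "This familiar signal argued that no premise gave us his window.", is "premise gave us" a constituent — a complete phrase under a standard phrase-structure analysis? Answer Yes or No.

No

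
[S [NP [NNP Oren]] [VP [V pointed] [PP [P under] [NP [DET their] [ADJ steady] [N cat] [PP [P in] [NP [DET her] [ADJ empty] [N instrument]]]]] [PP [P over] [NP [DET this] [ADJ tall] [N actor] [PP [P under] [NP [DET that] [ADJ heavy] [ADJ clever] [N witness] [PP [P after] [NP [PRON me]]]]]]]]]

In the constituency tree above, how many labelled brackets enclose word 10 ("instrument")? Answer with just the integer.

Path from the root down to the word: S → VP → PP → NP → PP → NP → N. That is 7 enclosing brackets.

7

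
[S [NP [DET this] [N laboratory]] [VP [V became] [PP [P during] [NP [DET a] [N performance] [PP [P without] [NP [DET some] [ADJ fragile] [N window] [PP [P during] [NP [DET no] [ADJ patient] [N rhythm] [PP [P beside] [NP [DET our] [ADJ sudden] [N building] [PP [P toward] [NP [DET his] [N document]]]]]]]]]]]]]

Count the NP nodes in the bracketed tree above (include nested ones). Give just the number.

Scanning left to right, an opening `[NP` appears at word positions 1, 5, 8, 12, 16, 20 — 6 in total.

6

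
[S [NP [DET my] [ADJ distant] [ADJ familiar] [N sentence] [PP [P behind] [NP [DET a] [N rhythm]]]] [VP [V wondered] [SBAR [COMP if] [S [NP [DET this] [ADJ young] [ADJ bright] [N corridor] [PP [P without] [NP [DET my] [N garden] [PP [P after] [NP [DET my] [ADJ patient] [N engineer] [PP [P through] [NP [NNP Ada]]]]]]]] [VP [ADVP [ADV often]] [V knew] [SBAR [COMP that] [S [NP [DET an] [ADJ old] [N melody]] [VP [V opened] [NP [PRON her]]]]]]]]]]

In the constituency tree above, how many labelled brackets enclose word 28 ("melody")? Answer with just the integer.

9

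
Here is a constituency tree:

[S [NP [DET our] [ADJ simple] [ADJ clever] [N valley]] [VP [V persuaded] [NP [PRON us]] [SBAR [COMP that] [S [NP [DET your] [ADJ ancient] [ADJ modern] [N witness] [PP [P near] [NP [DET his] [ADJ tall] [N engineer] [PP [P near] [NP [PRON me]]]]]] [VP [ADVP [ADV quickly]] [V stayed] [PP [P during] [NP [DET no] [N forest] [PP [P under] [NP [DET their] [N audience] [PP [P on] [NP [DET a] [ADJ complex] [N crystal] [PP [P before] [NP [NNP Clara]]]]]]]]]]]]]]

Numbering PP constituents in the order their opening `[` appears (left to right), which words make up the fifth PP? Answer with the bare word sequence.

on a complex crystal before Clara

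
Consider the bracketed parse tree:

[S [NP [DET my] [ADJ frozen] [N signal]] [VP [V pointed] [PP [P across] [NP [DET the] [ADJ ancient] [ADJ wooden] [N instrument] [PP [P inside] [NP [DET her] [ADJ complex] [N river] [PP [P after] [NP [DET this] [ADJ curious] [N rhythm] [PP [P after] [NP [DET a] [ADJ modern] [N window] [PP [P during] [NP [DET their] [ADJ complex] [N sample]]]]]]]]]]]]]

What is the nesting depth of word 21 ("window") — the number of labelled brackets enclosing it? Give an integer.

11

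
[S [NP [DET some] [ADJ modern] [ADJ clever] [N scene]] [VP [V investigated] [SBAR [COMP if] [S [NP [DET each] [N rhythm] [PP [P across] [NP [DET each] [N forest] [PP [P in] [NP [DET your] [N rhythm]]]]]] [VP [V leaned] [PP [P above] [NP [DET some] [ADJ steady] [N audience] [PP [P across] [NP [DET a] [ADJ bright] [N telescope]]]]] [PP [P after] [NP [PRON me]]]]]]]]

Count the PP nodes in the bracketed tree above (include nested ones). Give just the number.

5

Scanning left to right, an opening `[PP` appears at word positions 9, 12, 16, 20, 24 — 5 in total.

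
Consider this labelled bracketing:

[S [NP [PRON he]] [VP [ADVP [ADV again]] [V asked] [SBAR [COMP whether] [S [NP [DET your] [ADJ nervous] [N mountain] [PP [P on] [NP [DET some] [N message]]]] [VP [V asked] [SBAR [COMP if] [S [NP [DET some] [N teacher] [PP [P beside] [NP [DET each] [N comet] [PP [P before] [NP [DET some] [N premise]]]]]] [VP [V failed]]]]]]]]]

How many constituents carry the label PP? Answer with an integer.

The PP constituents are: [PP on some message]; [PP beside each comet before some premise]; [PP before some premise]. Total: 3.

3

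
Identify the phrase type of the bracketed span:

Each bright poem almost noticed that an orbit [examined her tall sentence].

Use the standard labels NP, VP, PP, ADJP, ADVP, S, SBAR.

VP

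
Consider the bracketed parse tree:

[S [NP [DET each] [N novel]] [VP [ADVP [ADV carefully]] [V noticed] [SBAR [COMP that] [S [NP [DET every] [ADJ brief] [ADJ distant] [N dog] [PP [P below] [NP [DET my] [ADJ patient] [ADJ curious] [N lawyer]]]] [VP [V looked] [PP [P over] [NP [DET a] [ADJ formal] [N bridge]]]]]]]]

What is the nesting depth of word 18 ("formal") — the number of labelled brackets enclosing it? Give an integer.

8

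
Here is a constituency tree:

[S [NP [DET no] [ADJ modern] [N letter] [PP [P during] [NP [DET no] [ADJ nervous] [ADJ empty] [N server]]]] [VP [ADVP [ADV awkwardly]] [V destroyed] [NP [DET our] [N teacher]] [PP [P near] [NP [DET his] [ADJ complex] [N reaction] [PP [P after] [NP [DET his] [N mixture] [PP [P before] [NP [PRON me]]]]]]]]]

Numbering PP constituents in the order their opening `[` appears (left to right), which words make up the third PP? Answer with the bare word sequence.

after his mixture before me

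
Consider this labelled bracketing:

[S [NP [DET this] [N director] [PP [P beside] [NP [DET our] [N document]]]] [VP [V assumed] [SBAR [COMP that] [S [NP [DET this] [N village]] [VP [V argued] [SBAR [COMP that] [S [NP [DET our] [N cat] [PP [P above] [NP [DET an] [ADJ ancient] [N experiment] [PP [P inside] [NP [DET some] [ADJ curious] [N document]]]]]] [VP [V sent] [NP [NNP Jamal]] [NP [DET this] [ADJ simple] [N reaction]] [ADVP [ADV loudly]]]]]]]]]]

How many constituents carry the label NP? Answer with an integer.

8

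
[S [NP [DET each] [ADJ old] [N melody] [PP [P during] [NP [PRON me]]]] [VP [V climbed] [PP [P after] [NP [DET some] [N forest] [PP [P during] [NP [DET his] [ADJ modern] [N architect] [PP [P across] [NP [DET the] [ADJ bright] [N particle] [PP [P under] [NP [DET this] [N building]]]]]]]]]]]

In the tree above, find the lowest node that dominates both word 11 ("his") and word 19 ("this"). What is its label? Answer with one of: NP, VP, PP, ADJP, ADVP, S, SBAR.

NP

Both words fall inside [NP his modern architect across the bright particle under this building] (words 11–20), and no smaller constituent contains them both. Label: NP.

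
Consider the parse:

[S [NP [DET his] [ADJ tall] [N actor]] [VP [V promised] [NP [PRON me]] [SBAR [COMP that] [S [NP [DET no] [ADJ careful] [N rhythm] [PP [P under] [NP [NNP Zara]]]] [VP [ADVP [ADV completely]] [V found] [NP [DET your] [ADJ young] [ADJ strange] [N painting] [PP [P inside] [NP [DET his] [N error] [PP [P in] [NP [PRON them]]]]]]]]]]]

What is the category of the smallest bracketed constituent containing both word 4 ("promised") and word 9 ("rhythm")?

VP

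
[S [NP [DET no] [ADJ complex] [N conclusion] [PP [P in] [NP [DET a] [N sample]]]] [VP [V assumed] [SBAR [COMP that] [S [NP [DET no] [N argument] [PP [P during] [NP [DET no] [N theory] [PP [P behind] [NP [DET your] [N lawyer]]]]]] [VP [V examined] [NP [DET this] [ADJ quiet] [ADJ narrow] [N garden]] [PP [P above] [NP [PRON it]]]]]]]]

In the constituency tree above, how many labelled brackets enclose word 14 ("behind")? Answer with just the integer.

The word sits inside P, which is inside PP, inside NP, inside PP, inside NP, inside S, inside SBAR, inside VP, inside S — 9 brackets in all.

9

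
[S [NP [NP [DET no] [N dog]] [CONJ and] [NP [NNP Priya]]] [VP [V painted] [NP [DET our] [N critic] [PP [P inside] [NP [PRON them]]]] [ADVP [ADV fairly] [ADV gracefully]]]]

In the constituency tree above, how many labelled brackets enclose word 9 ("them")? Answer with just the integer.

6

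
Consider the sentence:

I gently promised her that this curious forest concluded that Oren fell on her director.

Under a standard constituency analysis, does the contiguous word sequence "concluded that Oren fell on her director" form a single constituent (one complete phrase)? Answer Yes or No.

Yes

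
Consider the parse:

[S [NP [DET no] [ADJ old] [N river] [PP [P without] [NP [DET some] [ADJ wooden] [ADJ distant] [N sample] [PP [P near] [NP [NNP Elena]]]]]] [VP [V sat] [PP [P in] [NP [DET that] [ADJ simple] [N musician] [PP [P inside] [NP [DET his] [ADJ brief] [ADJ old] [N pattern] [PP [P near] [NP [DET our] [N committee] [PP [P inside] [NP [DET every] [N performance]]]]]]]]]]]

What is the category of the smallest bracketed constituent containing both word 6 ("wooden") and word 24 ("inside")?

Both words fall inside [S no old river without some wooden distant sample near Elena sat in that simple musician inside his brief old pattern near our committee inside every performance] (words 1–26), and no smaller constituent contains them both. Label: S.

S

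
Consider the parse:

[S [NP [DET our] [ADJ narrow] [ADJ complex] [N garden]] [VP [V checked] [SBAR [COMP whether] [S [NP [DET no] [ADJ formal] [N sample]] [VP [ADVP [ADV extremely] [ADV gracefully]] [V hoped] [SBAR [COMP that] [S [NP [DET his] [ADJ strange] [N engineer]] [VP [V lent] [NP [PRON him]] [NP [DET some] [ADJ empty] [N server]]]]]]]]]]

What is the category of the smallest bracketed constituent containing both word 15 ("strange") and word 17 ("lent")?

S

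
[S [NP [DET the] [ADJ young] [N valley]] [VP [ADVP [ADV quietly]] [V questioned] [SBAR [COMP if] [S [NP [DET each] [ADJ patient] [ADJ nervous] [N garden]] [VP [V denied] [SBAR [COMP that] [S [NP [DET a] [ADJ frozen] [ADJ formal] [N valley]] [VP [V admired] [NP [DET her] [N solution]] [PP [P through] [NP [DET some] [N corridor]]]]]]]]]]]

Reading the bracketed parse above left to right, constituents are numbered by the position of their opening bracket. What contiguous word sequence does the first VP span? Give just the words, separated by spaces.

Opening `[VP` markers occur at word positions 4, 11, 17; the first of these opens the constituent [VP quietly questioned if each patient nervous garden denied that a frozen formal valley admired her solution through some corridor].

quietly questioned if each patient nervous garden denied that a frozen formal valley admired her solution through some corridor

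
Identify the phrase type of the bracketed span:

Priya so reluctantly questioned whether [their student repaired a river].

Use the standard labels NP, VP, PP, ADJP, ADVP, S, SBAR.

The bracketed span "their student repaired a river" is headed by "repaired", making it a clause (S).

S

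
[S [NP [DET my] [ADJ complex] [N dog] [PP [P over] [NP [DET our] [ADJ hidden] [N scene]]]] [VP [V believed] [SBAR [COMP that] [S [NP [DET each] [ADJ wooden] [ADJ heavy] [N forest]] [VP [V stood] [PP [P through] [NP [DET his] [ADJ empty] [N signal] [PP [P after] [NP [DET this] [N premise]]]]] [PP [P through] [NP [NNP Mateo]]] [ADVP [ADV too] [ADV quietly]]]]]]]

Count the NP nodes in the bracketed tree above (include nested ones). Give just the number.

6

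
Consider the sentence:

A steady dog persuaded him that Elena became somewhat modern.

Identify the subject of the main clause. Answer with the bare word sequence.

a steady dog

In the main clause the verb is "persuaded"; the NP preceding it, "a steady dog", is the subject.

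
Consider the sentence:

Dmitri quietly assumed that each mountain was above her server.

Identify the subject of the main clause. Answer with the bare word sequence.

In the main clause the verb is "assumed"; the NP preceding it, "Dmitri", is the subject.

Dmitri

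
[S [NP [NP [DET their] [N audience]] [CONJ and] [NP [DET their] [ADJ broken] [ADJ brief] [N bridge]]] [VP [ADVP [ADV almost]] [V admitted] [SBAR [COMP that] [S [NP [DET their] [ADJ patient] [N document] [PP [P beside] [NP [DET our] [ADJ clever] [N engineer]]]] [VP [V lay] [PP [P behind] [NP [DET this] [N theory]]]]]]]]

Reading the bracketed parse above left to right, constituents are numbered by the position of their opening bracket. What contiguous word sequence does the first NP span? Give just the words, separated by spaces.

The NP opening brackets appear, in order, over: "their audience and their broken brief bridge"; "their audience"; "their broken brief bridge"; "their patient document beside our clever engineer"; "our clever engineer"; "this theory". The first one spans "their audience and their broken brief bridge".

their audience and their broken brief bridge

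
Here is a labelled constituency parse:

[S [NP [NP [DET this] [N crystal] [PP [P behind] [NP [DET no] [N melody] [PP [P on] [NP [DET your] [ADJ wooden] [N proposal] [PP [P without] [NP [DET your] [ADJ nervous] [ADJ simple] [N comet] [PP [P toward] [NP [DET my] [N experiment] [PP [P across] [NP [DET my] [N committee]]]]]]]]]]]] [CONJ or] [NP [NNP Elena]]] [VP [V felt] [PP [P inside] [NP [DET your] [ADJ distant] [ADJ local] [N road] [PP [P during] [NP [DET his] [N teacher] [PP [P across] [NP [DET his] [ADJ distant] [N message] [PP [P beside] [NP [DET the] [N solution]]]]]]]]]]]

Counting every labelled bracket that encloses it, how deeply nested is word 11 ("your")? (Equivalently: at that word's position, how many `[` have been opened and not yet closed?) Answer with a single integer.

Counting open brackets not yet closed at "your": [S [NP [NP [PP [NP [PP [NP [PP [NP [DET = 10.

10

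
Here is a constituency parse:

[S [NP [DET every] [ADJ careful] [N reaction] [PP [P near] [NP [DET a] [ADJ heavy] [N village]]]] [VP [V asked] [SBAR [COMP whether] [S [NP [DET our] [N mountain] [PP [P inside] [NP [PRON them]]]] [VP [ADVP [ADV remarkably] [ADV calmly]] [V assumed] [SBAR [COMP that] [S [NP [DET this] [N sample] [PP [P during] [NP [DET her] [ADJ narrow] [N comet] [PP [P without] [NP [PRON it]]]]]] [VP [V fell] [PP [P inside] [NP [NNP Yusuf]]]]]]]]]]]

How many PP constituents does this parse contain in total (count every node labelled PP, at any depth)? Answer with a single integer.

5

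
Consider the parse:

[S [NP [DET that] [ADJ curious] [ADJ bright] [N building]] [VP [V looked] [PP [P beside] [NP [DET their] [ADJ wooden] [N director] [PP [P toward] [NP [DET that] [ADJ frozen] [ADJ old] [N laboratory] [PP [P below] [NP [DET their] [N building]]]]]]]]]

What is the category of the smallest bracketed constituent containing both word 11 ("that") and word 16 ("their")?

NP

The smallest bracket enclosing both words is [NP that frozen old laboratory below their building], so the label is NP.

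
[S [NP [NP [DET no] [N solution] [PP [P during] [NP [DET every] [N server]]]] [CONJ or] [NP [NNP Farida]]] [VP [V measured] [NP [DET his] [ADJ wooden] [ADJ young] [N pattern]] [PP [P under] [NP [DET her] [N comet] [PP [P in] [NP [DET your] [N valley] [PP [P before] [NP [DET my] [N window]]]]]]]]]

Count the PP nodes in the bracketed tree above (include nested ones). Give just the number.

4

Scanning left to right, an opening `[PP` appears at word positions 3, 13, 16, 19 — 4 in total.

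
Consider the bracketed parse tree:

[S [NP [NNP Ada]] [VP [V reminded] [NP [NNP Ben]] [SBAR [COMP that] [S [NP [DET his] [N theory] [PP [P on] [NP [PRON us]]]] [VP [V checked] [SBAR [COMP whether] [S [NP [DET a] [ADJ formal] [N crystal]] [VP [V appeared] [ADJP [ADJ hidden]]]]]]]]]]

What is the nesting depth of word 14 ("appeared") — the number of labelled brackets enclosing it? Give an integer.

Path from the root down to the word: S → VP → SBAR → S → VP → SBAR → S → VP → V. That is 9 enclosing brackets.

9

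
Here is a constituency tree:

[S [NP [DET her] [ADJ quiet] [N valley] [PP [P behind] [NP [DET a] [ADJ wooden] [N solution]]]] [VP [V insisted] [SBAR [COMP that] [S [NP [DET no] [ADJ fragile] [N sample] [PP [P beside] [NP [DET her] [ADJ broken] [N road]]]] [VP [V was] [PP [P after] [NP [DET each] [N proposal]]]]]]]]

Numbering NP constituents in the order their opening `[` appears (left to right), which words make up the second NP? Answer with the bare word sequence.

In left-to-right order the NP constituents are "her quiet valley behind a wooden solution"; "a wooden solution"; "no fragile sample beside her broken road"; "her broken road"; "each proposal". Number 2 is "a wooden solution".

a wooden solution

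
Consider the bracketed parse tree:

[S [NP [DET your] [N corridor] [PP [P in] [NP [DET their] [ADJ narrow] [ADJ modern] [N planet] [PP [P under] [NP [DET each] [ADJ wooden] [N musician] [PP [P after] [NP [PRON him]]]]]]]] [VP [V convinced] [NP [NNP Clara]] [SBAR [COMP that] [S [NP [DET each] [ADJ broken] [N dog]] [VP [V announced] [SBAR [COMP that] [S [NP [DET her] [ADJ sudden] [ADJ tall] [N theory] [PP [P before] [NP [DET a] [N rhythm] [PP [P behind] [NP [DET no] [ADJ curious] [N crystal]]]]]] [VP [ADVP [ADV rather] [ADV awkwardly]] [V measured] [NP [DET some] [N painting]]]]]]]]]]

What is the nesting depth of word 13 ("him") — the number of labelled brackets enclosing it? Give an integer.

9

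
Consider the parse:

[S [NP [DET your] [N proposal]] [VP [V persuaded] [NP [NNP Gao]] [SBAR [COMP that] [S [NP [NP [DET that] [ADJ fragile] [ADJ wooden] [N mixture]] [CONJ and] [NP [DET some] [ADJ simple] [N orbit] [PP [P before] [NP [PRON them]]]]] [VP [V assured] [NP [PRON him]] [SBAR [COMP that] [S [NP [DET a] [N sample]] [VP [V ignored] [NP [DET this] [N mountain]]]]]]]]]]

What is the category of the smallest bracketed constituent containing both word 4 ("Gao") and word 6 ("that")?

VP

Word 4 lies under S → VP → NP → NNP; word 6 lies under S → VP → SBAR → S → NP → NP → DET. The lowest shared node is the VP.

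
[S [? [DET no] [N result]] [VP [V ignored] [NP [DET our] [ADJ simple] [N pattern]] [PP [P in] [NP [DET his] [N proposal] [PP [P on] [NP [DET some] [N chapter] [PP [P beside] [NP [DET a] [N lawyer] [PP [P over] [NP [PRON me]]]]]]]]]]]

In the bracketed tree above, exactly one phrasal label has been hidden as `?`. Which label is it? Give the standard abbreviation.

A constituent whose immediate children are DET 'no', N 'result' is a noun phrase: NP.

NP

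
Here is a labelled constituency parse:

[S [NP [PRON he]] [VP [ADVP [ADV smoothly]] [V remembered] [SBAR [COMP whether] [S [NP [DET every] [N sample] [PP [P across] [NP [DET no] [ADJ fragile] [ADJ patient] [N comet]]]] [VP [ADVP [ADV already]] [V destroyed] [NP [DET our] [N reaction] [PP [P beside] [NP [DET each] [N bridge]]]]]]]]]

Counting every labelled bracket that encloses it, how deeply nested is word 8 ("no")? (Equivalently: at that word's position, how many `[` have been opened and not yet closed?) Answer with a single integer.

8

The word sits inside DET, which is inside NP, inside PP, inside NP, inside S, inside SBAR, inside VP, inside S — 8 brackets in all.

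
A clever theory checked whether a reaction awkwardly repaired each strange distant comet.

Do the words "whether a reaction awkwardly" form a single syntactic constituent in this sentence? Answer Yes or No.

No

The sequence begins inside the complementizer "whether" and ends inside the clause "a reaction awkwardly repaired each strange distant comet"; it crosses a phrase boundary, so no single node in the tree spans exactly those words.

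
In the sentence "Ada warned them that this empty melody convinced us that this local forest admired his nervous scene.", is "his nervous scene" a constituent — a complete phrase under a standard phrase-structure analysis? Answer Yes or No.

Yes

These words form the whole noun phrase headed by "scene", so yes — one constituent.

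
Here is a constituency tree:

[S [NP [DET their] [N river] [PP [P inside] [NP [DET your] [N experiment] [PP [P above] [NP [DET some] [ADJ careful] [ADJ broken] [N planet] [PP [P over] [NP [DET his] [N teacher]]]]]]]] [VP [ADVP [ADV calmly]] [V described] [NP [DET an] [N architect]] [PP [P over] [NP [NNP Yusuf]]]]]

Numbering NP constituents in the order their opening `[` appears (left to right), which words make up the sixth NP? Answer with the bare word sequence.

Yusuf

In left-to-right order the NP constituents are "their river inside your experiment above some careful broken planet over his teacher"; "your experiment above some careful broken planet over his teacher"; "some careful broken planet over his teacher"; "his teacher"; "an architect"; "Yusuf". Number 6 is "Yusuf".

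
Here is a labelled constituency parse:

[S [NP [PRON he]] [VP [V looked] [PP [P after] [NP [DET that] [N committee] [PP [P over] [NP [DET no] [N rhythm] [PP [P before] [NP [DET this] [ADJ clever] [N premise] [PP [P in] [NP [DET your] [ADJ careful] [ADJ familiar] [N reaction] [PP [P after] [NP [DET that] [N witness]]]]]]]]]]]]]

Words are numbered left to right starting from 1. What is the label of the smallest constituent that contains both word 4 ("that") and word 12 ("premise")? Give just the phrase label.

NP

The smallest bracket enclosing both words is [NP that committee over no rhythm before this clever premise in your careful familiar reaction after that witness], so the label is NP.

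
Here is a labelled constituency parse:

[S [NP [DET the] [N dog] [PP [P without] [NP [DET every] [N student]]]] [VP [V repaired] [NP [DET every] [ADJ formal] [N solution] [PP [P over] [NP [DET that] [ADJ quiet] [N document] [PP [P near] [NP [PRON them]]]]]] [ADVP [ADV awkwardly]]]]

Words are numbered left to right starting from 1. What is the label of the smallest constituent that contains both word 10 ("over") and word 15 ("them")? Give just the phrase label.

The smallest bracket enclosing both words is [PP over that quiet document near them], so the label is PP.

PP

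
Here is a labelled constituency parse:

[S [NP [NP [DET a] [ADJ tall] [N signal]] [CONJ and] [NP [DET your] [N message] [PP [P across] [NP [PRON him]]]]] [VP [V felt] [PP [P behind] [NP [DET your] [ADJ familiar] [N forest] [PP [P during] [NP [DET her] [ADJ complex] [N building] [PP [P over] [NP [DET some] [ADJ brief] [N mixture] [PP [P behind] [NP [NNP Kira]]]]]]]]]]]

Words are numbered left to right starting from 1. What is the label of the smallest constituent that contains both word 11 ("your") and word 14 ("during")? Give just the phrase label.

NP

Word 11 lies under S → VP → PP → NP → DET; word 14 lies under S → VP → PP → NP → PP → P. The lowest shared node is the NP.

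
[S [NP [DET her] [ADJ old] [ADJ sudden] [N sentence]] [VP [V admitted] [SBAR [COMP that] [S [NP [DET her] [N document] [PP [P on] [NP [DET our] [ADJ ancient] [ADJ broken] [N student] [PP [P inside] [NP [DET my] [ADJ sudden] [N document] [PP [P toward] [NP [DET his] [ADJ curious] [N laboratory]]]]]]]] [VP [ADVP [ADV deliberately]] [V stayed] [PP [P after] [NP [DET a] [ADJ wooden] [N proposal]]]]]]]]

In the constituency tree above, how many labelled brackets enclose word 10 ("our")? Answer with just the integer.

8

Path from the root down to the word: S → VP → SBAR → S → NP → PP → NP → DET. That is 8 enclosing brackets.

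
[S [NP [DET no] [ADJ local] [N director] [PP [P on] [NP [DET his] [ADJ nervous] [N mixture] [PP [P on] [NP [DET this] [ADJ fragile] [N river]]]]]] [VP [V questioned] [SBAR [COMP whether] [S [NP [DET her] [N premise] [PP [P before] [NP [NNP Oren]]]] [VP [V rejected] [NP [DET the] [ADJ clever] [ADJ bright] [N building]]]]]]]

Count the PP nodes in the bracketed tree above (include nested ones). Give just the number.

3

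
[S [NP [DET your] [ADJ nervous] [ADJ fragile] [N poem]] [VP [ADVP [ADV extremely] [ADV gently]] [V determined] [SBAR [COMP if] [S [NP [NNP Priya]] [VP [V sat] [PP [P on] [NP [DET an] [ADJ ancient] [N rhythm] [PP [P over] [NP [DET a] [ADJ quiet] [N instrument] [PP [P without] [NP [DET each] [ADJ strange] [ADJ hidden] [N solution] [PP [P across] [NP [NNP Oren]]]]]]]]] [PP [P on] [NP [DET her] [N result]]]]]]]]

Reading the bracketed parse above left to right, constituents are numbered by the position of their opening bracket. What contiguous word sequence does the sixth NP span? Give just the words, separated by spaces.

Oren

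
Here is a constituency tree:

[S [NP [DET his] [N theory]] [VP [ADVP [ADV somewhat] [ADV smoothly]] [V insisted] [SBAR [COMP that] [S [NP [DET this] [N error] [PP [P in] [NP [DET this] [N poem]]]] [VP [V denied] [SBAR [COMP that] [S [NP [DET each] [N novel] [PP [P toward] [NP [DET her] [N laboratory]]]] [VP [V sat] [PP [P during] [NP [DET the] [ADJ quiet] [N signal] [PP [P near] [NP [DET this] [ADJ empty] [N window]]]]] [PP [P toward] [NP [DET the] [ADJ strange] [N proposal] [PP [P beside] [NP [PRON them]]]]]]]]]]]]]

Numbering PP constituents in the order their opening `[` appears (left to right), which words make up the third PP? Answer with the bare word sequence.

during the quiet signal near this empty window

Opening `[PP` markers occur at word positions 9, 16, 20, 24, 28, 32; the third of these opens the constituent [PP during the quiet signal near this empty window].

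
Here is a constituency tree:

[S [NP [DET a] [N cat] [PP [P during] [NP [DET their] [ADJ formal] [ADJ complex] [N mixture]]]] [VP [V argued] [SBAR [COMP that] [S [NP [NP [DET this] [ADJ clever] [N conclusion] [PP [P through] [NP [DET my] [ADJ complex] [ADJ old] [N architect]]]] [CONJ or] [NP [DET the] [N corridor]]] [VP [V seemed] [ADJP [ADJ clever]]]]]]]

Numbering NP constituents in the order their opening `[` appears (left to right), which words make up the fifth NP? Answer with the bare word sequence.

In left-to-right order the NP constituents are "a cat during their formal complex mixture"; "their formal complex mixture"; "this clever conclusion through my complex old architect or the corridor"; "this clever conclusion through my complex old architect"; "my complex old architect"; "the corridor". Number 5 is "my complex old architect".

my complex old architect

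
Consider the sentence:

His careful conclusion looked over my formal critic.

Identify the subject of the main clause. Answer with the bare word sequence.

his careful conclusion

In the main clause the verb is "looked"; the NP preceding it, "his careful conclusion", is the subject.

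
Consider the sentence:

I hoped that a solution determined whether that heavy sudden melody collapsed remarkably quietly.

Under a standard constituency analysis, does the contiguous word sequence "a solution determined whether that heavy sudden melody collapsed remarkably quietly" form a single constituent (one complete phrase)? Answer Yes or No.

The sequence corresponds to a single S node — the clause "a solution determined whether that heavy sudden melody collapsed remarkably quietly".

Yes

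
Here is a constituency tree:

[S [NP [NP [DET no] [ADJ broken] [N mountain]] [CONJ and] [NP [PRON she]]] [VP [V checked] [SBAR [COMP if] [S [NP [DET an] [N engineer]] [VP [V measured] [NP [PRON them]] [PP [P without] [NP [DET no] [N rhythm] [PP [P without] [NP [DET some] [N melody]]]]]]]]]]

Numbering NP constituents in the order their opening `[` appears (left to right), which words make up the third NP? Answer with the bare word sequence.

she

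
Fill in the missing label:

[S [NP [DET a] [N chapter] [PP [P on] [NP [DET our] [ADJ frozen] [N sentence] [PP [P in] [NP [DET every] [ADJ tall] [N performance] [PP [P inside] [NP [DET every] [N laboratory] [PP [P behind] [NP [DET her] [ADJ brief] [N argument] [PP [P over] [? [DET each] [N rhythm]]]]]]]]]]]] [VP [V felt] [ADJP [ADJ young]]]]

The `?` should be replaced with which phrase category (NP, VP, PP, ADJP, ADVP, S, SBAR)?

NP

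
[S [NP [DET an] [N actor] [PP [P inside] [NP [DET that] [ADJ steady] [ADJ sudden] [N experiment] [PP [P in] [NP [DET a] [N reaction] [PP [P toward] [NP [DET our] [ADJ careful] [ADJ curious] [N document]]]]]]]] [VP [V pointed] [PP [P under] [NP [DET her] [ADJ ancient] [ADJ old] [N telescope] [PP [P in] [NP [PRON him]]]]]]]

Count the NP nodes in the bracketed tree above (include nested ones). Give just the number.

6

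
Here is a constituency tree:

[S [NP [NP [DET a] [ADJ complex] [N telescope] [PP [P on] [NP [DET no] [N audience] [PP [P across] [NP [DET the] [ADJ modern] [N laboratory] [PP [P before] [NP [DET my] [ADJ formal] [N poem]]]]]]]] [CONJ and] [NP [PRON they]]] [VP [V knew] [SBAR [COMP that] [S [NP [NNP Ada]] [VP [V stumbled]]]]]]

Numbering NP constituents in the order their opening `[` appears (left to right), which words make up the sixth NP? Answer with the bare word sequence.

they

Opening `[NP` markers occur at word positions 1, 1, 5, 8, 12, 16, 19; the sixth of these opens the constituent [NP they].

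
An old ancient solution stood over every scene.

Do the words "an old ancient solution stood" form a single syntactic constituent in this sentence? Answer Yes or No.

No

The smallest constituent containing the whole sequence is the clause [S an old ancient solution stood over every scene], but the sequence is only part of it — it straddles the boundary between noun phrase "an old ancient solution" and verb phrase "stood over every scene".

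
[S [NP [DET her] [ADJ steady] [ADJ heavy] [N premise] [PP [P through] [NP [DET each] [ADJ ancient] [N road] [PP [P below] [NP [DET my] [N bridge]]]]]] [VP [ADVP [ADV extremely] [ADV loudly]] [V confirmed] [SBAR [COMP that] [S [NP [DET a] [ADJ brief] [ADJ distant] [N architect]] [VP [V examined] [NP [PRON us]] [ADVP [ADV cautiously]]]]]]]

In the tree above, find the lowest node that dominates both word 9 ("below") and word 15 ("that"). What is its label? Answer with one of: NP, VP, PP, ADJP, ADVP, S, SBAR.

S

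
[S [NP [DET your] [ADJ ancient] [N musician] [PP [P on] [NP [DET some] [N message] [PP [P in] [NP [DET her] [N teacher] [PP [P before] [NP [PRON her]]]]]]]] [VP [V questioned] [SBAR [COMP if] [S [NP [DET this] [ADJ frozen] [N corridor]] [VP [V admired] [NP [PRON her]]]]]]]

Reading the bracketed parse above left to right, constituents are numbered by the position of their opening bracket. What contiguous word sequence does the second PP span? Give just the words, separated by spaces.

The PP opening brackets appear, in order, over: "on some message in her teacher before her"; "in her teacher before her"; "before her". The second one spans "in her teacher before her".

in her teacher before her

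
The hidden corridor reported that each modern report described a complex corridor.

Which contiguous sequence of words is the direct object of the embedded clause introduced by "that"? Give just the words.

a complex corridor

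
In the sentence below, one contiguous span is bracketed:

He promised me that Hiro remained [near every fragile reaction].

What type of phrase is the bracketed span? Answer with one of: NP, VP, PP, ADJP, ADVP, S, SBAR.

PP

"near" is the head of the bracketed span, so the span is a prepositional phrase: PP.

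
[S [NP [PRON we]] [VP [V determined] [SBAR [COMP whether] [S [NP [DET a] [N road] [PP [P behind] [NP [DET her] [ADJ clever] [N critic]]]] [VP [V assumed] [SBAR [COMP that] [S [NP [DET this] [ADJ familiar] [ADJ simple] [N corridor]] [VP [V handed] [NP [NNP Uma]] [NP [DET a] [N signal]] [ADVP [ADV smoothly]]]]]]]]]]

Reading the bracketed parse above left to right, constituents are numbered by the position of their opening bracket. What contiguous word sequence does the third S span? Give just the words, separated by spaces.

this familiar simple corridor handed Uma a signal smoothly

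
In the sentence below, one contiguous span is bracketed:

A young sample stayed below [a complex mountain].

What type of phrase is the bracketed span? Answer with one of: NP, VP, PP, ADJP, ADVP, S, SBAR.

NP

The bracketed span "a complex mountain" is headed by "mountain", making it a noun phrase (NP).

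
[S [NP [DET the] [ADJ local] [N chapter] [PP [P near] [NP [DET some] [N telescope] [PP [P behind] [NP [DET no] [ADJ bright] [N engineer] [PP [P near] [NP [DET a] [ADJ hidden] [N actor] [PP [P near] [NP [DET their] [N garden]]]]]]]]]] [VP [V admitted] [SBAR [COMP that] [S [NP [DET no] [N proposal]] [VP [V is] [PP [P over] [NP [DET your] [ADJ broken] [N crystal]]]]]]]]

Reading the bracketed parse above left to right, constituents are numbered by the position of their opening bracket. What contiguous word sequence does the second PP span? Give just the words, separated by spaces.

In left-to-right order the PP constituents are "near some telescope behind no bright engineer near a hidden actor near their garden"; "behind no bright engineer near a hidden actor near their garden"; "near a hidden actor near their garden"; "near their garden"; "over your broken crystal". Number 2 is "behind no bright engineer near a hidden actor near their garden".

behind no bright engineer near a hidden actor near their garden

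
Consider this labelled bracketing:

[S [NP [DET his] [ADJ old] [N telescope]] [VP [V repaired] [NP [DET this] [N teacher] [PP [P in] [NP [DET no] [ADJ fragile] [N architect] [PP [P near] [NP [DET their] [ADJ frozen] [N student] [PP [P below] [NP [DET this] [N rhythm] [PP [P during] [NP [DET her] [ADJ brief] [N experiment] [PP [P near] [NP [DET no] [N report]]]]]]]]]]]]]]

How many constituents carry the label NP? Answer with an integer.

7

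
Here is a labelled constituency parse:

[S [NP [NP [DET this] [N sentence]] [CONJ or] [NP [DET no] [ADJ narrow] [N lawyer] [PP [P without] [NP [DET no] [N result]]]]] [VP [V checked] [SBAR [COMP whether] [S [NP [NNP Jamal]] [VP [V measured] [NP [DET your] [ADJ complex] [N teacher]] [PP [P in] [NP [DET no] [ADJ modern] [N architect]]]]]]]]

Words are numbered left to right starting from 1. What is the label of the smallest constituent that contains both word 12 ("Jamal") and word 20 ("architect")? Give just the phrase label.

Both words fall inside [S Jamal measured your complex teacher in no modern architect] (words 12–20), and no smaller constituent contains them both. Label: S.

S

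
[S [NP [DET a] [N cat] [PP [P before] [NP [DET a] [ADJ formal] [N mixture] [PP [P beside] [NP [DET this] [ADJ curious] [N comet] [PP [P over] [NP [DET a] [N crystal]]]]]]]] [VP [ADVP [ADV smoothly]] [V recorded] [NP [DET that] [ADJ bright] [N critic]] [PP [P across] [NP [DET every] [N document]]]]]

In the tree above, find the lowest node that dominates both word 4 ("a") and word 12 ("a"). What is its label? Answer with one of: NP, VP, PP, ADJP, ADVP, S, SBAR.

NP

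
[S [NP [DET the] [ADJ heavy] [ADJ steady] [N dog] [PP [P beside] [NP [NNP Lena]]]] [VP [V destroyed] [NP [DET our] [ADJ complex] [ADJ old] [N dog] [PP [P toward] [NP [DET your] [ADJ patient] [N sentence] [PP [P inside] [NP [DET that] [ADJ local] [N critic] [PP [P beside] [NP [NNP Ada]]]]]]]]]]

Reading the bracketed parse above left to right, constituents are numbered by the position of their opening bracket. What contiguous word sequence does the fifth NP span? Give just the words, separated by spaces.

that local critic beside Ada

The NP opening brackets appear, in order, over: "the heavy steady dog beside Lena"; "Lena"; "our complex old dog toward your patient sentence inside that local critic beside Ada"; "your patient sentence inside that local critic beside Ada"; "that local critic beside Ada"; "Ada". The fifth one spans "that local critic beside Ada".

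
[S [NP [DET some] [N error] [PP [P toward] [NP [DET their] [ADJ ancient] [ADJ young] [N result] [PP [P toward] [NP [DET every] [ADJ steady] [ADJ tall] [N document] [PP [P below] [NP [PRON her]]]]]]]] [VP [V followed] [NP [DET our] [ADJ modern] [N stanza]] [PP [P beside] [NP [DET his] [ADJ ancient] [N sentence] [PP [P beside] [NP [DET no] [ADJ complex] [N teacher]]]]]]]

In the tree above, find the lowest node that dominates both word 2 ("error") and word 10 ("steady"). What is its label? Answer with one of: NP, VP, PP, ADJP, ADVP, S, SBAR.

NP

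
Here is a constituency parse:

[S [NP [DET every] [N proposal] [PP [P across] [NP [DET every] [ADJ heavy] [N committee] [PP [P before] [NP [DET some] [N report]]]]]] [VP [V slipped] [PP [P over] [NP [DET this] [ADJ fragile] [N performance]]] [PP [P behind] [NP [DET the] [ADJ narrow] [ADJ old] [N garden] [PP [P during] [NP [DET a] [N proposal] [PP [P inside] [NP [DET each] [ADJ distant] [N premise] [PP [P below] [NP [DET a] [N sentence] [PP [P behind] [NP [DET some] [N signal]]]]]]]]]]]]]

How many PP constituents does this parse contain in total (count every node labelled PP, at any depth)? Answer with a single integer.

8

Listing each PP by its span: [PP across every heavy committee before some report]; [PP before some report]; [PP over this fragile performance]; [PP behind the narrow old garden during a proposal inside each distant premise below a sentence behind some signal]; [PP during a proposal inside each distant premise below a sentence behind some signal]; [PP inside each distant premise below a sentence behind some signal] … — that makes 8.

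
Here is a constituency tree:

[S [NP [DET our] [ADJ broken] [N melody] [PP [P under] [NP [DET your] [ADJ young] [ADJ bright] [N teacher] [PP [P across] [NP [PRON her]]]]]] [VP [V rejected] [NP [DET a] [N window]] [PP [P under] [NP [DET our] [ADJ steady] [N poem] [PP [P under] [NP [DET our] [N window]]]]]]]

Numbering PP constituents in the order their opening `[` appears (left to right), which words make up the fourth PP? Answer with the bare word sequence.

under our window

In left-to-right order the PP constituents are "under your young bright teacher across her"; "across her"; "under our steady poem under our window"; "under our window". Number 4 is "under our window".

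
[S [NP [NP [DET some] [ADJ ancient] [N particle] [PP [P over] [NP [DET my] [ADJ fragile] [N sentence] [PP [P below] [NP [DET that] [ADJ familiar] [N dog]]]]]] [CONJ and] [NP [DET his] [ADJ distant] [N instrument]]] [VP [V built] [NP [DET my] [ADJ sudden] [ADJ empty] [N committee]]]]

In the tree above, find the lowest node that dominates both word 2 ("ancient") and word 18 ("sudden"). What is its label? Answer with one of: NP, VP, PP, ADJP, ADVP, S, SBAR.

S

The smallest bracket enclosing both words is [S some ancient particle over my fragile sentence below that familiar dog and his distant instrument built my sudden empty committee], so the label is S.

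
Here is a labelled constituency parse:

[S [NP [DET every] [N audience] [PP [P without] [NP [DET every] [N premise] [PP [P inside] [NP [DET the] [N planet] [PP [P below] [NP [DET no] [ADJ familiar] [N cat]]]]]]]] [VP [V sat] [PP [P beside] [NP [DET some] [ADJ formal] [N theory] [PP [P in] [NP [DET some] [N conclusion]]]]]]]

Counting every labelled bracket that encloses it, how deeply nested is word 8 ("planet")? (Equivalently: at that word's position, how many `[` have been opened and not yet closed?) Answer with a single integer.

7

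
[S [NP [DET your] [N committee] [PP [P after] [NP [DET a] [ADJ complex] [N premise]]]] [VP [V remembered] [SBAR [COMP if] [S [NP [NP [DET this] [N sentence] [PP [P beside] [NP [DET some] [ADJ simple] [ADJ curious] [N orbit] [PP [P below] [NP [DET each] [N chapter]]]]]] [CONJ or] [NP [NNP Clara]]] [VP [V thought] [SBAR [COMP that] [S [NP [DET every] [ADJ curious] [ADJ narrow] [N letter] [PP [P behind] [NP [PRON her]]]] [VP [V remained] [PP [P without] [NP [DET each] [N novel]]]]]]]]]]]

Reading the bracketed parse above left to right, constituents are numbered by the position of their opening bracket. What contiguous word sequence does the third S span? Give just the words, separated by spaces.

The S opening brackets appear, in order, over: "your committee after a complex premise remembered if this sentence beside some simple curious orbit below each chapter or Clara thought that every curious narrow letter behind her remained without each novel"; "this sentence beside some simple curious orbit below each chapter or Clara thought that every curious narrow letter behind her remained without each novel"; "every curious narrow letter behind her remained without each novel". The third one spans "every curious narrow letter behind her remained without each novel".

every curious narrow letter behind her remained without each novel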